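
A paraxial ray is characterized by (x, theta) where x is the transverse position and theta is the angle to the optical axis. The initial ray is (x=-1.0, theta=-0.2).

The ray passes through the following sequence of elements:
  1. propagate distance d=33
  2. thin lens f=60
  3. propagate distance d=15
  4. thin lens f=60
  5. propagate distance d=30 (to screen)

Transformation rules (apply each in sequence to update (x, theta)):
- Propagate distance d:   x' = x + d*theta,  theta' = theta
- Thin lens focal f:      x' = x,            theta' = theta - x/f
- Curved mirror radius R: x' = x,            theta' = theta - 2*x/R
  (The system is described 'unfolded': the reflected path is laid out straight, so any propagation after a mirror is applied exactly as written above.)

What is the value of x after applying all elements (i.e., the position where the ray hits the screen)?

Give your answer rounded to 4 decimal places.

Answer: -6.5500

Derivation:
Initial: x=-1.0000 theta=-0.2000
After 1 (propagate distance d=33): x=-7.6000 theta=-0.2000
After 2 (thin lens f=60): x=-7.6000 theta=-11/150 (≈-0.0733)
After 3 (propagate distance d=15): x=-8.7000 theta=-11/150 (≈-0.0733)
After 4 (thin lens f=60): x=-8.7000 theta=43/600 (≈0.0717)
After 5 (propagate distance d=30 (to screen)): x=-6.5500 theta=43/600 (≈0.0717)
Rounded to 4 decimal places: x = -6.5500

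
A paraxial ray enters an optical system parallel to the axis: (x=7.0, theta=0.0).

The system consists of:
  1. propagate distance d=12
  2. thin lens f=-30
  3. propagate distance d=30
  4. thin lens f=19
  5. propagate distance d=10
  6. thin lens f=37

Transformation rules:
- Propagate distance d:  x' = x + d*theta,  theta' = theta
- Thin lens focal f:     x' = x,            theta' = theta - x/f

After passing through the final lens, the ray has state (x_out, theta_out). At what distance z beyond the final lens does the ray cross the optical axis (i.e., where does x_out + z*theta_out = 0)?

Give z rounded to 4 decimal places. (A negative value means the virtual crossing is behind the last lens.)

Answer: 12.0205

Derivation:
Initial: x=7.0000 theta=0.0000
After 1 (propagate distance d=12): x=7.0000 theta=0.0000
After 2 (thin lens f=-30): x=7.0000 theta=7/30 (≈0.2333)
After 3 (propagate distance d=30): x=14.0000 theta=7/30 (≈0.2333)
After 4 (thin lens f=19): x=14.0000 theta=-287/570 (≈-0.5035)
After 5 (propagate distance d=10): x=511/57 (≈8.9649) theta=-287/570 (≈-0.5035)
After 6 (thin lens f=37): x=511/57 (≈8.9649) theta=-5243/7030 (≈-0.7458)
z_focus = -x_out/theta_out = -(511/57)/(-5243/7030) = 27010/2247 ≈ 12.0205
Rounded to 4 decimal places: z = 12.0205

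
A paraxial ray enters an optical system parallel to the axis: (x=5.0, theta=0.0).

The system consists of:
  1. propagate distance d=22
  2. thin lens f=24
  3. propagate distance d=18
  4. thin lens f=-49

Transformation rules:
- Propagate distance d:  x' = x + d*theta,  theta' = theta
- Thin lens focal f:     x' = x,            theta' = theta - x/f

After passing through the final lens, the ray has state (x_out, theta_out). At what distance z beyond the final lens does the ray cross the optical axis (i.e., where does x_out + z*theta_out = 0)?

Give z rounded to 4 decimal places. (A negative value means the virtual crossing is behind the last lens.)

Answer: 6.8372

Derivation:
Initial: x=5.0000 theta=0.0000
After 1 (propagate distance d=22): x=5.0000 theta=0.0000
After 2 (thin lens f=24): x=5.0000 theta=-5/24 (≈-0.2083)
After 3 (propagate distance d=18): x=1.2500 theta=-5/24 (≈-0.2083)
After 4 (thin lens f=-49): x=1.2500 theta=-215/1176 (≈-0.1828)
z_focus = -x_out/theta_out = -(1.2500)/(-215/1176) = 294/43 ≈ 6.8372
Rounded to 4 decimal places: z = 6.8372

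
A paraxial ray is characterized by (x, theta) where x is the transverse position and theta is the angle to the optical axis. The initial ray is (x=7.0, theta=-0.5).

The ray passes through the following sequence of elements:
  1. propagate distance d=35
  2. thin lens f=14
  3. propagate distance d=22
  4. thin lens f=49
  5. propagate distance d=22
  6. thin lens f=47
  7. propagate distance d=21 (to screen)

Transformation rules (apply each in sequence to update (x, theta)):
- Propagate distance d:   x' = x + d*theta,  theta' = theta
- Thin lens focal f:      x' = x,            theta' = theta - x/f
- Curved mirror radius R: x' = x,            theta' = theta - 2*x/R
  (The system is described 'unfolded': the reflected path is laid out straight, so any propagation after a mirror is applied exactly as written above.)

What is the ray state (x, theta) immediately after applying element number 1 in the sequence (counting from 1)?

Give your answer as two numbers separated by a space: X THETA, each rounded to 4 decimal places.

Answer: -10.5000 -0.5000

Derivation:
Initial: x=7.0000 theta=-0.5000
After 1 (propagate distance d=35): x=-10.5000 theta=-0.5000
Rounded to 4 decimal places: x = -10.5000, theta = -0.5000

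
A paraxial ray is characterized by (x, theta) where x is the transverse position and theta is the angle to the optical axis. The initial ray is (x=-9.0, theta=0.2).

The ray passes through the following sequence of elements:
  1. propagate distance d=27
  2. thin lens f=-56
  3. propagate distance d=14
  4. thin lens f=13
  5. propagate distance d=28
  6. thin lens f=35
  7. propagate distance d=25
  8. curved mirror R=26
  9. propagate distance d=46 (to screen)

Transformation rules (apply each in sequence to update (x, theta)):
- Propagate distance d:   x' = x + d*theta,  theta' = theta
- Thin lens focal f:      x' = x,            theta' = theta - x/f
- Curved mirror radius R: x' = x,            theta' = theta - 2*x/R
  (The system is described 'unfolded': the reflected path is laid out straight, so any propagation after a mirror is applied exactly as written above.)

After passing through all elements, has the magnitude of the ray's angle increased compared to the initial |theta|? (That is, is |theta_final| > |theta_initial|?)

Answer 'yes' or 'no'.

Answer: yes

Derivation:
Initial: x=-9.0000 theta=0.2000
After 1 (propagate distance d=27): x=-3.6000 theta=0.2000
After 2 (thin lens f=-56): x=-3.6000 theta=19/140 (≈0.1357)
After 3 (propagate distance d=14): x=-1.7000 theta=19/140 (≈0.1357)
After 4 (thin lens f=13): x=-1.7000 theta=97/364 (≈0.2665)
After 5 (propagate distance d=28): x=749/130 (≈5.7615) theta=97/364 (≈0.2665)
After 6 (thin lens f=35): x=749/130 (≈5.7615) theta=927/9100 (≈0.1019)
After 7 (propagate distance d=25): x=15121/1820 (≈8.3082) theta=927/9100 (≈0.1019)
After 8 (curved mirror R=26): x=15121/1820 (≈8.3082) theta=-31777/59150 (≈-0.5372)
After 9 (propagate distance d=46 (to screen)): x=-1940619/118300 (≈-16.4042) theta=-31777/59150 (≈-0.5372)
|theta_initial|=0.2000 |theta_final|=31777/59150 (≈0.5372) -> increased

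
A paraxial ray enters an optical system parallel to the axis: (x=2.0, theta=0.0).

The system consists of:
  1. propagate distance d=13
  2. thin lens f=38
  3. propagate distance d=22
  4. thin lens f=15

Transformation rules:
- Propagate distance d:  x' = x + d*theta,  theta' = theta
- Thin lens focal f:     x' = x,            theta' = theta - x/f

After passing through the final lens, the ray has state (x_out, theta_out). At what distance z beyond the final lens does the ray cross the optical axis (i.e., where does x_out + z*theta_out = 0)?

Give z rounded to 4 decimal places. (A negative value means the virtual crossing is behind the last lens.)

Answer: 7.7419

Derivation:
Initial: x=2.0000 theta=0.0000
After 1 (propagate distance d=13): x=2.0000 theta=0.0000
After 2 (thin lens f=38): x=2.0000 theta=-1/19 (≈-0.0526)
After 3 (propagate distance d=22): x=16/19 (≈0.8421) theta=-1/19 (≈-0.0526)
After 4 (thin lens f=15): x=16/19 (≈0.8421) theta=-31/285 (≈-0.1088)
z_focus = -x_out/theta_out = -(16/19)/(-31/285) = 240/31 ≈ 7.7419
Rounded to 4 decimal places: z = 7.7419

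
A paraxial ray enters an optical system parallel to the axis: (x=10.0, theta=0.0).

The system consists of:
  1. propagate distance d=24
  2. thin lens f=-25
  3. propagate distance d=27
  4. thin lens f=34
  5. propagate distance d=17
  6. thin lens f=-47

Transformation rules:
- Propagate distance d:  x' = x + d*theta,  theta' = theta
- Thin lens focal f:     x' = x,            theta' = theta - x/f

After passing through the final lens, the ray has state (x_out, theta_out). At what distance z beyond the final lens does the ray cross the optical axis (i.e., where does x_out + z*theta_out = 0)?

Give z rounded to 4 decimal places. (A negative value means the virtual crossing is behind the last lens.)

Initial: x=10.0000 theta=0.0000
After 1 (propagate distance d=24): x=10.0000 theta=0.0000
After 2 (thin lens f=-25): x=10.0000 theta=0.4000
After 3 (propagate distance d=27): x=20.8000 theta=0.4000
After 4 (thin lens f=34): x=20.8000 theta=-18/85 (≈-0.2118)
After 5 (propagate distance d=17): x=17.2000 theta=-18/85 (≈-0.2118)
After 6 (thin lens f=-47): x=17.2000 theta=616/3995 (≈0.1542)
z_focus = -x_out/theta_out = -(17.2000)/(616/3995) = -34357/308 ≈ -111.5487
Rounded to 4 decimal places: z = -111.5487

Answer: -111.5487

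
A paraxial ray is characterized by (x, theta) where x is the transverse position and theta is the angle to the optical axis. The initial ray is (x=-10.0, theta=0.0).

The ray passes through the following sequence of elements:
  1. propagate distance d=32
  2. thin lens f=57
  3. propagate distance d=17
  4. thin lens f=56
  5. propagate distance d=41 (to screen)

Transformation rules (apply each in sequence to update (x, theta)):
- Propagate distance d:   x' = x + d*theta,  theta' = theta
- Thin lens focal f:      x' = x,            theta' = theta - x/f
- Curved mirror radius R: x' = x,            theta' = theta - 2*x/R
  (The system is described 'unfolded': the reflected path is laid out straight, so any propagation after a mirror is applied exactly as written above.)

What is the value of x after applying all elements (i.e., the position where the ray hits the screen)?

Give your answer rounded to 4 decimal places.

Answer: 5.3133

Derivation:
Initial: x=-10.0000 theta=0.0000
After 1 (propagate distance d=32): x=-10.0000 theta=0.0000
After 2 (thin lens f=57): x=-10.0000 theta=10/57 (≈0.1754)
After 3 (propagate distance d=17): x=-400/57 (≈-7.0175) theta=10/57 (≈0.1754)
After 4 (thin lens f=56): x=-400/57 (≈-7.0175) theta=40/133 (≈0.3008)
After 5 (propagate distance d=41 (to screen)): x=2120/399 (≈5.3133) theta=40/133 (≈0.3008)
Rounded to 4 decimal places: x = 5.3133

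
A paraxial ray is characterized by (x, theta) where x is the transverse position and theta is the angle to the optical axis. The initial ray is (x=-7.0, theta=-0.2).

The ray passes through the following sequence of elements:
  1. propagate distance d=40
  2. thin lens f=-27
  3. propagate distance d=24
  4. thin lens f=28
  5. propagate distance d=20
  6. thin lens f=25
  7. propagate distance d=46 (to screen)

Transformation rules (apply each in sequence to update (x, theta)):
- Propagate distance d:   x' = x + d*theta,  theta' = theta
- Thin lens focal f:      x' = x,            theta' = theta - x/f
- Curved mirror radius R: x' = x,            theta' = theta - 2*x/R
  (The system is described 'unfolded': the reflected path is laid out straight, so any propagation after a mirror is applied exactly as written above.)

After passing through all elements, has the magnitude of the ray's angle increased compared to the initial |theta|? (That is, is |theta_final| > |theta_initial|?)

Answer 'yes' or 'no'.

Answer: yes

Derivation:
Initial: x=-7.0000 theta=-0.2000
After 1 (propagate distance d=40): x=-15.0000 theta=-0.2000
After 2 (thin lens f=-27): x=-15.0000 theta=-34/45 (≈-0.7556)
After 3 (propagate distance d=24): x=-497/15 (≈-33.1333) theta=-34/45 (≈-0.7556)
After 4 (thin lens f=28): x=-497/15 (≈-33.1333) theta=77/180 (≈0.4278)
After 5 (propagate distance d=20): x=-1106/45 (≈-24.5778) theta=77/180 (≈0.4278)
After 6 (thin lens f=25): x=-1106/45 (≈-24.5778) theta=6349/4500 (≈1.4109)
After 7 (propagate distance d=46 (to screen)): x=90727/2250 (≈40.3231) theta=6349/4500 (≈1.4109)
|theta_initial|=0.2000 |theta_final|=6349/4500 (≈1.4109) -> increased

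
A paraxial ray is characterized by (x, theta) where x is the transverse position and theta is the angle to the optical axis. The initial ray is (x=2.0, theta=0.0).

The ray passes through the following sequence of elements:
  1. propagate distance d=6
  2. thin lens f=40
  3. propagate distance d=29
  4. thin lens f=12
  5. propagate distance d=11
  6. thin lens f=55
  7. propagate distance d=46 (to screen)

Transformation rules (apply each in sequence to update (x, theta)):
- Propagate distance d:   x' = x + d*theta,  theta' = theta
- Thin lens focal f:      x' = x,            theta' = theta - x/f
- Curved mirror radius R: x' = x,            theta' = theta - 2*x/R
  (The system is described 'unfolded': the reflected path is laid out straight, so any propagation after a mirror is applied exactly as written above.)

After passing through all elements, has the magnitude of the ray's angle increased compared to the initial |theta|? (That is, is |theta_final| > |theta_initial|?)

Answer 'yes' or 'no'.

Initial: x=2.0000 theta=0.0000
After 1 (propagate distance d=6): x=2.0000 theta=0.0000
After 2 (thin lens f=40): x=2.0000 theta=-0.0500
After 3 (propagate distance d=29): x=0.5500 theta=-0.0500
After 4 (thin lens f=12): x=0.5500 theta=-23/240 (≈-0.0958)
After 5 (propagate distance d=11): x=-121/240 (≈-0.5042) theta=-23/240 (≈-0.0958)
After 6 (thin lens f=55): x=-121/240 (≈-0.5042) theta=-13/150 (≈-0.0867)
After 7 (propagate distance d=46 (to screen)): x=-5389/1200 (≈-4.4908) theta=-13/150 (≈-0.0867)
|theta_initial|=0.0000 |theta_final|=13/150 (≈0.0867) -> increased

Answer: yes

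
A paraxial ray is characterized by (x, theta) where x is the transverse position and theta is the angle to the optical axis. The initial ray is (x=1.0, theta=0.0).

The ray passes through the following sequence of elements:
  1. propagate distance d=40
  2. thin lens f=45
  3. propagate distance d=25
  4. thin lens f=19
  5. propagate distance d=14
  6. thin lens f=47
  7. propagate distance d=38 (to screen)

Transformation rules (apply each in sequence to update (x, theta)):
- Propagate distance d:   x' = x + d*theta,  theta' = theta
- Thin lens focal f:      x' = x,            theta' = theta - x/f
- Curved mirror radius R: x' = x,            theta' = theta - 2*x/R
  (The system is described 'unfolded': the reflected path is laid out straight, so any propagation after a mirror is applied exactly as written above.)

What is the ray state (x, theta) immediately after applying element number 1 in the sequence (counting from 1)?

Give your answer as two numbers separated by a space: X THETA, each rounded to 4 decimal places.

Answer: 1.0000 0.0000

Derivation:
Initial: x=1.0000 theta=0.0000
After 1 (propagate distance d=40): x=1.0000 theta=0.0000
Rounded to 4 decimal places: x = 1.0000, theta = 0.0000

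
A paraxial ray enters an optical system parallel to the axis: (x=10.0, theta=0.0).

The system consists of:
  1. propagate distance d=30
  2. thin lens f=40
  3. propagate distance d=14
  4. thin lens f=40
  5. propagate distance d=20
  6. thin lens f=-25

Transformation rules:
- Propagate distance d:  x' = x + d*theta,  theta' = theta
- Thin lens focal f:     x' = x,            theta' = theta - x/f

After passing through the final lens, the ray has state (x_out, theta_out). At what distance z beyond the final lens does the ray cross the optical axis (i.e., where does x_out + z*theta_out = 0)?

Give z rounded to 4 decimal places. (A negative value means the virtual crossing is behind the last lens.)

Answer: -3.6269

Derivation:
Initial: x=10.0000 theta=0.0000
After 1 (propagate distance d=30): x=10.0000 theta=0.0000
After 2 (thin lens f=40): x=10.0000 theta=-0.2500
After 3 (propagate distance d=14): x=6.5000 theta=-0.2500
After 4 (thin lens f=40): x=6.5000 theta=-0.4125
After 5 (propagate distance d=20): x=-1.7500 theta=-0.4125
After 6 (thin lens f=-25): x=-1.7500 theta=-0.4825
z_focus = -x_out/theta_out = -(-1.7500)/(-0.4825) = -700/193 ≈ -3.6269
Rounded to 4 decimal places: z = -3.6269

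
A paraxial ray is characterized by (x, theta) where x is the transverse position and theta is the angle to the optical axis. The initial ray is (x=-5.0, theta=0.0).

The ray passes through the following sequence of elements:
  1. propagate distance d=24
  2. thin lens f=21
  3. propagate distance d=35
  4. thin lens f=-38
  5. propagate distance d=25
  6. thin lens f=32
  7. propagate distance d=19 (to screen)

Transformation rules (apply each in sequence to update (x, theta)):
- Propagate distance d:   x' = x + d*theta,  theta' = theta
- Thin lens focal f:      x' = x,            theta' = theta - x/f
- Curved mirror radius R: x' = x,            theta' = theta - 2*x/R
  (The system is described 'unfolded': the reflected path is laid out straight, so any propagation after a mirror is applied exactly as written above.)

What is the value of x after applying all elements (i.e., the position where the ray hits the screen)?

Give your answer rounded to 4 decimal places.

Answer: 10.8537

Derivation:
Initial: x=-5.0000 theta=0.0000
After 1 (propagate distance d=24): x=-5.0000 theta=0.0000
After 2 (thin lens f=21): x=-5.0000 theta=5/21 (≈0.2381)
After 3 (propagate distance d=35): x=10/3 (≈3.3333) theta=5/21 (≈0.2381)
After 4 (thin lens f=-38): x=10/3 (≈3.3333) theta=130/399 (≈0.3258)
After 5 (propagate distance d=25): x=4580/399 (≈11.4787) theta=130/399 (≈0.3258)
After 6 (thin lens f=32): x=4580/399 (≈11.4787) theta=-5/152 (≈-0.0329)
After 7 (propagate distance d=19 (to screen)): x=34645/3192 (≈10.8537) theta=-5/152 (≈-0.0329)
Rounded to 4 decimal places: x = 10.8537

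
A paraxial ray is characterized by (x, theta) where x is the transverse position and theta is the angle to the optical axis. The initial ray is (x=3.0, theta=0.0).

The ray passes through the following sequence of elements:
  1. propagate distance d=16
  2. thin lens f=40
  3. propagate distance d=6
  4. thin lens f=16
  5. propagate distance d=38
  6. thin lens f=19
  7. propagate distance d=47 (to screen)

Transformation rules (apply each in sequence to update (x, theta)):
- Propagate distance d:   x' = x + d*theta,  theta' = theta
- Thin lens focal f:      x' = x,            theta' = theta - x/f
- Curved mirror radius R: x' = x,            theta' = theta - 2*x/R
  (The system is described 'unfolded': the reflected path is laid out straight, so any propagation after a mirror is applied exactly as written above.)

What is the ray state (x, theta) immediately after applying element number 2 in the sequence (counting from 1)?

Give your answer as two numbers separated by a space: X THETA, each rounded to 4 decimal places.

Initial: x=3.0000 theta=0.0000
After 1 (propagate distance d=16): x=3.0000 theta=0.0000
After 2 (thin lens f=40): x=3.0000 theta=-0.0750
Rounded to 4 decimal places: x = 3.0000, theta = -0.0750

Answer: 3.0000 -0.0750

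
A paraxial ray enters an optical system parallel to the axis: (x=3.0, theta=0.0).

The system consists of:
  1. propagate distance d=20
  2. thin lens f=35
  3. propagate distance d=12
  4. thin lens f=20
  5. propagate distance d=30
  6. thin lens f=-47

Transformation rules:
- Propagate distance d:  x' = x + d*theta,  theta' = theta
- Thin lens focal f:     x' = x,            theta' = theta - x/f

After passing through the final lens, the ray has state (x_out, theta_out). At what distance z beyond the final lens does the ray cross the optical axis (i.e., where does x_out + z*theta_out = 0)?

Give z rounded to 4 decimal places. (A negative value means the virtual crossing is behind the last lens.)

Initial: x=3.0000 theta=0.0000
After 1 (propagate distance d=20): x=3.0000 theta=0.0000
After 2 (thin lens f=35): x=3.0000 theta=-3/35 (≈-0.0857)
After 3 (propagate distance d=12): x=69/35 (≈1.9714) theta=-3/35 (≈-0.0857)
After 4 (thin lens f=20): x=69/35 (≈1.9714) theta=-129/700 (≈-0.1843)
After 5 (propagate distance d=30): x=-249/70 (≈-3.5571) theta=-129/700 (≈-0.1843)
After 6 (thin lens f=-47): x=-249/70 (≈-3.5571) theta=-8553/32900 (≈-0.2600)
z_focus = -x_out/theta_out = -(-249/70)/(-8553/32900) = -39010/2851 ≈ -13.6829
Rounded to 4 decimal places: z = -13.6829

Answer: -13.6829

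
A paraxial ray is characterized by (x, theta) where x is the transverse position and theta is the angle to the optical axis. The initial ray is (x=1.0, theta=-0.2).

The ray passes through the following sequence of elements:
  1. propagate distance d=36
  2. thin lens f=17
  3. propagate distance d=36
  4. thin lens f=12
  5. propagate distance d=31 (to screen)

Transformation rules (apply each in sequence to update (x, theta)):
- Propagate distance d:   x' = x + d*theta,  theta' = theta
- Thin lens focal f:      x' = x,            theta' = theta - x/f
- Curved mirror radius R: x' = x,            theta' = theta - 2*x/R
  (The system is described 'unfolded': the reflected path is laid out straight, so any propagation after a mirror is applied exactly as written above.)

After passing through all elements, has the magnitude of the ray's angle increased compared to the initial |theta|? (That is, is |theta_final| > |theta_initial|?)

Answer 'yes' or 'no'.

Answer: no

Derivation:
Initial: x=1.0000 theta=-0.2000
After 1 (propagate distance d=36): x=-6.2000 theta=-0.2000
After 2 (thin lens f=17): x=-6.2000 theta=14/85 (≈0.1647)
After 3 (propagate distance d=36): x=-23/85 (≈-0.2706) theta=14/85 (≈0.1647)
After 4 (thin lens f=12): x=-23/85 (≈-0.2706) theta=191/1020 (≈0.1873)
After 5 (propagate distance d=31 (to screen)): x=1129/204 (≈5.5343) theta=191/1020 (≈0.1873)
|theta_initial|=0.2000 |theta_final|=191/1020 (≈0.1873) -> not increased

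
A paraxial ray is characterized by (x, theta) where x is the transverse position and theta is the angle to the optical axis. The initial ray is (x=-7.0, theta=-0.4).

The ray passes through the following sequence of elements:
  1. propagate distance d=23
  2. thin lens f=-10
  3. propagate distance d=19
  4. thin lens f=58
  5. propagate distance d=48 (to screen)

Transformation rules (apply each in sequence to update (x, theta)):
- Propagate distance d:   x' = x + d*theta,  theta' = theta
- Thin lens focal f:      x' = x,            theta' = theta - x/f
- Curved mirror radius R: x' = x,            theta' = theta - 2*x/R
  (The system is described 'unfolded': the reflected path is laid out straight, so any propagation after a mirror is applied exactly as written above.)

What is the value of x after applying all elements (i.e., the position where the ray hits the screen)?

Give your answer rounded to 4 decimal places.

Initial: x=-7.0000 theta=-0.4000
After 1 (propagate distance d=23): x=-16.2000 theta=-0.4000
After 2 (thin lens f=-10): x=-16.2000 theta=-2.0200
After 3 (propagate distance d=19): x=-54.5800 theta=-2.0200
After 4 (thin lens f=58): x=-54.5800 theta=-3129/2900 (≈-1.0790)
After 5 (propagate distance d=48 (to screen)): x=-154237/1450 (≈-106.3703) theta=-3129/2900 (≈-1.0790)
Rounded to 4 decimal places: x = -106.3703

Answer: -106.3703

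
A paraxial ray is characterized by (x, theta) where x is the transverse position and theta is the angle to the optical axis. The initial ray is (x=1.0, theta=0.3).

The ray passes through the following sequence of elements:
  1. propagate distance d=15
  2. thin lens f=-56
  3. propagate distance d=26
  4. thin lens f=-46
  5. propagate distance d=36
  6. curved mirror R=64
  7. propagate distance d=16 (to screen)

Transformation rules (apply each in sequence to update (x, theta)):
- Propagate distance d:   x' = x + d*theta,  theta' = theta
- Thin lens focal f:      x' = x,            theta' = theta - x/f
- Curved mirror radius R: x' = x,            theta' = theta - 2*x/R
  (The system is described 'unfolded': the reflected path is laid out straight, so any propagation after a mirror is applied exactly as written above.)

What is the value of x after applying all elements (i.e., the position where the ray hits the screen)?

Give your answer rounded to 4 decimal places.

Initial: x=1.0000 theta=0.3000
After 1 (propagate distance d=15): x=5.5000 theta=0.3000
After 2 (thin lens f=-56): x=5.5000 theta=223/560 (≈0.3982)
After 3 (propagate distance d=26): x=4439/280 (≈15.8536) theta=223/560 (≈0.3982)
After 4 (thin lens f=-46): x=4439/280 (≈15.8536) theta=26/35 (≈0.7429)
After 5 (propagate distance d=36): x=11927/280 (≈42.5964) theta=26/35 (≈0.7429)
After 6 (curved mirror R=64): x=11927/280 (≈42.5964) theta=-753/1280 (≈-0.5883)
After 7 (propagate distance d=16 (to screen)): x=18583/560 (≈33.1839) theta=-753/1280 (≈-0.5883)
Rounded to 4 decimal places: x = 33.1839

Answer: 33.1839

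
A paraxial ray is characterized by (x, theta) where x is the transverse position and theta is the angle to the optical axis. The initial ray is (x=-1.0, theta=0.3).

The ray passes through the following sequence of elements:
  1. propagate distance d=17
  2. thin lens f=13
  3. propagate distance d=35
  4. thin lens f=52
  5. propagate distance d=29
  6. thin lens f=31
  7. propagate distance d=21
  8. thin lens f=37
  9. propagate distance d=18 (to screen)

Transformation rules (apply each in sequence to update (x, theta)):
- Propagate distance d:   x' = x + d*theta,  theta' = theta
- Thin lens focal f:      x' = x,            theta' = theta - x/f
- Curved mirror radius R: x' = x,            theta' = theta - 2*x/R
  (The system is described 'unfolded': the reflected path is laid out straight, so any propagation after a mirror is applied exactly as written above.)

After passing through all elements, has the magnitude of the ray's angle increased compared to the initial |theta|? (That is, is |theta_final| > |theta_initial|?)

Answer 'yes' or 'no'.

Initial: x=-1.0000 theta=0.3000
After 1 (propagate distance d=17): x=4.1000 theta=0.3000
After 2 (thin lens f=13): x=4.1000 theta=-1/65 (≈-0.0154)
After 3 (propagate distance d=35): x=463/130 (≈3.5615) theta=-1/65 (≈-0.0154)
After 4 (thin lens f=52): x=463/130 (≈3.5615) theta=-567/6760 (≈-0.0839)
After 5 (propagate distance d=29): x=7633/6760 (≈1.1291) theta=-567/6760 (≈-0.0839)
After 6 (thin lens f=31): x=7633/6760 (≈1.1291) theta=-2521/20956 (≈-0.1203)
After 7 (propagate distance d=21): x=-292787/209560 (≈-1.3972) theta=-2521/20956 (≈-0.1203)
After 8 (thin lens f=37): x=-292787/209560 (≈-1.3972) theta=-639983/7753720 (≈-0.0825)
After 9 (propagate distance d=18 (to screen)): x=-22352813/7753720 (≈-2.8829) theta=-639983/7753720 (≈-0.0825)
|theta_initial|=0.3000 |theta_final|=639983/7753720 (≈0.0825) -> not increased

Answer: no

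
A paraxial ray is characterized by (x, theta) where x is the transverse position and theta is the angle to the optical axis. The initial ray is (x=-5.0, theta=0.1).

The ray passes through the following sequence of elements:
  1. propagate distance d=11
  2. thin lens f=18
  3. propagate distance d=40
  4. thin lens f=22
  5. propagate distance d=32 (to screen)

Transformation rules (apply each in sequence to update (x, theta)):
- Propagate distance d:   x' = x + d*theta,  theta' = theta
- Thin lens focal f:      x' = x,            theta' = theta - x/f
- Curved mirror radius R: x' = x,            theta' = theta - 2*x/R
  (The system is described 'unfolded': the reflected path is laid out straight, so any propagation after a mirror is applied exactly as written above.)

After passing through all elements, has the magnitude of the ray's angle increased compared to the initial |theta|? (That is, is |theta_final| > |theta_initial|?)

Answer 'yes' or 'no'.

Answer: no

Derivation:
Initial: x=-5.0000 theta=0.1000
After 1 (propagate distance d=11): x=-3.9000 theta=0.1000
After 2 (thin lens f=18): x=-3.9000 theta=19/60 (≈0.3167)
After 3 (propagate distance d=40): x=263/30 (≈8.7667) theta=19/60 (≈0.3167)
After 4 (thin lens f=22): x=263/30 (≈8.7667) theta=-9/110 (≈-0.0818)
After 5 (propagate distance d=32 (to screen)): x=2029/330 (≈6.1485) theta=-9/110 (≈-0.0818)
|theta_initial|=0.1000 |theta_final|=9/110 (≈0.0818) -> not increased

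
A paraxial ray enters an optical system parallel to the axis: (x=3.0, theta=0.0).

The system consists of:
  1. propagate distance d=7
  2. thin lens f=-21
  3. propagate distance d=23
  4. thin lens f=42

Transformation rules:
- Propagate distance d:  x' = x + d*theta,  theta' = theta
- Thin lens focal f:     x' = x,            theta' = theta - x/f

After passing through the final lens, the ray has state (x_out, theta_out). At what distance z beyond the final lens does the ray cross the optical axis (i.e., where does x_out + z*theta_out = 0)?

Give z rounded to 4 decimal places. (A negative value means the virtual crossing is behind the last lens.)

Initial: x=3.0000 theta=0.0000
After 1 (propagate distance d=7): x=3.0000 theta=0.0000
After 2 (thin lens f=-21): x=3.0000 theta=1/7 (≈0.1429)
After 3 (propagate distance d=23): x=44/7 (≈6.2857) theta=1/7 (≈0.1429)
After 4 (thin lens f=42): x=44/7 (≈6.2857) theta=-1/147 (≈-0.0068)
z_focus = -x_out/theta_out = -(44/7)/(-1/147) = 924.0000
Rounded to 4 decimal places: z = 924.0000

Answer: 924.0000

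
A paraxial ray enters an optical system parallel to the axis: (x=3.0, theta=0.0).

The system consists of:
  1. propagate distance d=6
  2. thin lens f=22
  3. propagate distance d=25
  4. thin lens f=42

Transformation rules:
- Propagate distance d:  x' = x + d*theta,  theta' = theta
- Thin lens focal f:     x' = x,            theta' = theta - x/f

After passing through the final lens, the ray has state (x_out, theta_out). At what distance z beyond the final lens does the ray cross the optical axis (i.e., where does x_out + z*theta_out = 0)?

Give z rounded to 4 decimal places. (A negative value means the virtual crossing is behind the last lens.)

Initial: x=3.0000 theta=0.0000
After 1 (propagate distance d=6): x=3.0000 theta=0.0000
After 2 (thin lens f=22): x=3.0000 theta=-3/22 (≈-0.1364)
After 3 (propagate distance d=25): x=-9/22 (≈-0.4091) theta=-3/22 (≈-0.1364)
After 4 (thin lens f=42): x=-9/22 (≈-0.4091) theta=-39/308 (≈-0.1266)
z_focus = -x_out/theta_out = -(-9/22)/(-39/308) = -42/13 ≈ -3.2308
Rounded to 4 decimal places: z = -3.2308

Answer: -3.2308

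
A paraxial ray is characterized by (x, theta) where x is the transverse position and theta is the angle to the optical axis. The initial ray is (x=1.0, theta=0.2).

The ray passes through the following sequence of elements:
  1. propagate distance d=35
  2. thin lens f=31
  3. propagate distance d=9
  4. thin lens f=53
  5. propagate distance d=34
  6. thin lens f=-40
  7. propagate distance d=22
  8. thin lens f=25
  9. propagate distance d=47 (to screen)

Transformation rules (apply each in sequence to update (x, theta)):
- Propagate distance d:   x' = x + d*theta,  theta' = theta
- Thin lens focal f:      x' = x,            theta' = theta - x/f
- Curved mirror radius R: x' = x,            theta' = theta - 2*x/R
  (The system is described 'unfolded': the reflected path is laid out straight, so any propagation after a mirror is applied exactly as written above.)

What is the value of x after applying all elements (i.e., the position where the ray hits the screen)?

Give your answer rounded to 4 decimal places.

Answer: -5.6380

Derivation:
Initial: x=1.0000 theta=0.2000
After 1 (propagate distance d=35): x=8.0000 theta=0.2000
After 2 (thin lens f=31): x=8.0000 theta=-9/155 (≈-0.0581)
After 3 (propagate distance d=9): x=1159/155 (≈7.4774) theta=-9/155 (≈-0.0581)
After 4 (thin lens f=53): x=1159/155 (≈7.4774) theta=-1636/8215 (≈-0.1991)
After 5 (propagate distance d=34): x=5803/8215 (≈0.7064) theta=-1636/8215 (≈-0.1991)
After 6 (thin lens f=-40): x=5803/8215 (≈0.7064) theta=-59637/328600 (≈-0.1815)
After 7 (propagate distance d=22): x=-539947/164300 (≈-3.2863) theta=-59637/328600 (≈-0.1815)
After 8 (thin lens f=25): x=-539947/164300 (≈-3.2863) theta=-411031/8215000 (≈-0.0500)
After 9 (propagate distance d=47 (to screen)): x=-46315807/8215000 (≈-5.6380) theta=-411031/8215000 (≈-0.0500)
Rounded to 4 decimal places: x = -5.6380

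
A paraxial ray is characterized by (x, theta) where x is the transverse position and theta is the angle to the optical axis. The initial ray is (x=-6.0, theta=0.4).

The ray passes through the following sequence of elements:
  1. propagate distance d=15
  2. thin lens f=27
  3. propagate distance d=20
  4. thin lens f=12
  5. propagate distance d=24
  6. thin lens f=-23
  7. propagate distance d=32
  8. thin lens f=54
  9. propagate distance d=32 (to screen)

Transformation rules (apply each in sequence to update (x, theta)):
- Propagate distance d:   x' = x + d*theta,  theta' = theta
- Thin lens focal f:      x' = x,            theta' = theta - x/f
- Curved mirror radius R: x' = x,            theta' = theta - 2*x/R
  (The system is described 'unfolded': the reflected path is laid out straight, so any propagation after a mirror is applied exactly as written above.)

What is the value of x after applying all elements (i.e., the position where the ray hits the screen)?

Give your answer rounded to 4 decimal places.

Initial: x=-6.0000 theta=0.4000
After 1 (propagate distance d=15): x=0.0000 theta=0.4000
After 2 (thin lens f=27): x=0.0000 theta=0.4000
After 3 (propagate distance d=20): x=8.0000 theta=0.4000
After 4 (thin lens f=12): x=8.0000 theta=-4/15 (≈-0.2667)
After 5 (propagate distance d=24): x=1.6000 theta=-4/15 (≈-0.2667)
After 6 (thin lens f=-23): x=1.6000 theta=-68/345 (≈-0.1971)
After 7 (propagate distance d=32): x=-1624/345 (≈-4.7072) theta=-68/345 (≈-0.1971)
After 8 (thin lens f=54): x=-1624/345 (≈-4.7072) theta=-1024/9315 (≈-0.1099)
After 9 (propagate distance d=32 (to screen)): x=-76616/9315 (≈-8.2250) theta=-1024/9315 (≈-0.1099)
Rounded to 4 decimal places: x = -8.2250

Answer: -8.2250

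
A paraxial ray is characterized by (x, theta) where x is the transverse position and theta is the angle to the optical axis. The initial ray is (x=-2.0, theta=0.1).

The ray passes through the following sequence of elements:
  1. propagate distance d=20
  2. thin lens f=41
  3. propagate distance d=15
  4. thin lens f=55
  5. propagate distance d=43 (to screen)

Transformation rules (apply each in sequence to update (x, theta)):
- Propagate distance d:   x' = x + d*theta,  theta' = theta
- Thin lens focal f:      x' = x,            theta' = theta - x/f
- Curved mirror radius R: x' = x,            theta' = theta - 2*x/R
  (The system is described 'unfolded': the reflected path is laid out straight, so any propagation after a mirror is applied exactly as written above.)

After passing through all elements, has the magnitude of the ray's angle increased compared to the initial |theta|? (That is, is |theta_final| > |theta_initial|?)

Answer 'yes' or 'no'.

Initial: x=-2.0000 theta=0.1000
After 1 (propagate distance d=20): x=0.0000 theta=0.1000
After 2 (thin lens f=41): x=0.0000 theta=0.1000
After 3 (propagate distance d=15): x=1.5000 theta=0.1000
After 4 (thin lens f=55): x=1.5000 theta=4/55 (≈0.0727)
After 5 (propagate distance d=43 (to screen)): x=509/110 (≈4.6273) theta=4/55 (≈0.0727)
|theta_initial|=0.1000 |theta_final|=4/55 (≈0.0727) -> not increased

Answer: no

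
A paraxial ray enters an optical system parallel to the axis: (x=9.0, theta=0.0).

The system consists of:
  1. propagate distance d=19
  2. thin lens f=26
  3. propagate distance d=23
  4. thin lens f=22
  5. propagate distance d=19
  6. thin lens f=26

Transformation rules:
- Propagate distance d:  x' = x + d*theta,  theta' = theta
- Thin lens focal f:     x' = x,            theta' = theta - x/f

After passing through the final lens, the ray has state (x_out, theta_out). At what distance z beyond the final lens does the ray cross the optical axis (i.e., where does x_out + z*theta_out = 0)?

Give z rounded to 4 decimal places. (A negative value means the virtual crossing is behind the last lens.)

Initial: x=9.0000 theta=0.0000
After 1 (propagate distance d=19): x=9.0000 theta=0.0000
After 2 (thin lens f=26): x=9.0000 theta=-9/26 (≈-0.3462)
After 3 (propagate distance d=23): x=27/26 (≈1.0385) theta=-9/26 (≈-0.3462)
After 4 (thin lens f=22): x=27/26 (≈1.0385) theta=-225/572 (≈-0.3934)
After 5 (propagate distance d=19): x=-3681/572 (≈-6.4353) theta=-225/572 (≈-0.3934)
After 6 (thin lens f=26): x=-3681/572 (≈-6.4353) theta=-2169/14872 (≈-0.1458)
z_focus = -x_out/theta_out = -(-3681/572)/(-2169/14872) = -10634/241 ≈ -44.1245
Rounded to 4 decimal places: z = -44.1245

Answer: -44.1245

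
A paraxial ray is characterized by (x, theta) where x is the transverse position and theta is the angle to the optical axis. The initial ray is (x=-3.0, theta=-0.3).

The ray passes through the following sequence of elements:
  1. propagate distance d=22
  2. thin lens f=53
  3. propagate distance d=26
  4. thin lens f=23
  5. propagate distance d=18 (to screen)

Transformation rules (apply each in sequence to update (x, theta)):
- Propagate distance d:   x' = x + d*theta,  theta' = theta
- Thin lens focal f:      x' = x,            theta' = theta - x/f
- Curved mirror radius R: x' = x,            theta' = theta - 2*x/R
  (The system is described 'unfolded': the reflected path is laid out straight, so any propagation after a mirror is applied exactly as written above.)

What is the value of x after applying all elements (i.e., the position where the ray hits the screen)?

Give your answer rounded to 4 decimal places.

Initial: x=-3.0000 theta=-0.3000
After 1 (propagate distance d=22): x=-9.6000 theta=-0.3000
After 2 (thin lens f=53): x=-9.6000 theta=-63/530 (≈-0.1189)
After 3 (propagate distance d=26): x=-3363/265 (≈-12.6906) theta=-63/530 (≈-0.1189)
After 4 (thin lens f=23): x=-3363/265 (≈-12.6906) theta=5277/12190 (≈0.4329)
After 5 (propagate distance d=18 (to screen)): x=-29856/6095 (≈-4.8984) theta=5277/12190 (≈0.4329)
Rounded to 4 decimal places: x = -4.8984

Answer: -4.8984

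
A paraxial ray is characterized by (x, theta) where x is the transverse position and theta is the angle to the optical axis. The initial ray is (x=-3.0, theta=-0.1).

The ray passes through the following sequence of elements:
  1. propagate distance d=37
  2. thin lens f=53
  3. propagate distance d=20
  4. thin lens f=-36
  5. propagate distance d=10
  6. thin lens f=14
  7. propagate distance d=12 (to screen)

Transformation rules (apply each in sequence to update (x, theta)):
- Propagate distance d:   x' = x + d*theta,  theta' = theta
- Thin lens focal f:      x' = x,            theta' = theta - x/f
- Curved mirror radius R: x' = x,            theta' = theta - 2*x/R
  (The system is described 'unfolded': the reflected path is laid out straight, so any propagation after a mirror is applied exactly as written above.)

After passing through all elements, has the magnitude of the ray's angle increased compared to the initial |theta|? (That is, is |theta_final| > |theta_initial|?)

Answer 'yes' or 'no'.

Answer: yes

Derivation:
Initial: x=-3.0000 theta=-0.1000
After 1 (propagate distance d=37): x=-6.7000 theta=-0.1000
After 2 (thin lens f=53): x=-6.7000 theta=7/265 (≈0.0264)
After 3 (propagate distance d=20): x=-3271/530 (≈-6.1717) theta=7/265 (≈0.0264)
After 4 (thin lens f=-36): x=-3271/530 (≈-6.1717) theta=-2767/19080 (≈-0.1450)
After 5 (propagate distance d=10): x=-72713/9540 (≈-7.6219) theta=-2767/19080 (≈-0.1450)
After 6 (thin lens f=14): x=-72713/9540 (≈-7.6219) theta=6668/16695 (≈0.3994)
After 7 (propagate distance d=12 (to screen)): x=-188927/66780 (≈-2.8291) theta=6668/16695 (≈0.3994)
|theta_initial|=0.1000 |theta_final|=6668/16695 (≈0.3994) -> increased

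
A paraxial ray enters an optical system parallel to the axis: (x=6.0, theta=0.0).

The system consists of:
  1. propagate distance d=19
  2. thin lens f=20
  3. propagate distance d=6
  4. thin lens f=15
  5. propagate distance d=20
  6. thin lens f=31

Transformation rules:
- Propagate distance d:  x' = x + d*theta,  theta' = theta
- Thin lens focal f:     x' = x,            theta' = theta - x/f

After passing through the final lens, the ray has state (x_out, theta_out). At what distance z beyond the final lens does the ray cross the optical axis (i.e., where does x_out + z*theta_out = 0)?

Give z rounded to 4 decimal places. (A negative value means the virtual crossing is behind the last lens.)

Answer: -21.6824

Derivation:
Initial: x=6.0000 theta=0.0000
After 1 (propagate distance d=19): x=6.0000 theta=0.0000
After 2 (thin lens f=20): x=6.0000 theta=-0.3000
After 3 (propagate distance d=6): x=4.2000 theta=-0.3000
After 4 (thin lens f=15): x=4.2000 theta=-0.5800
After 5 (propagate distance d=20): x=-7.4000 theta=-0.5800
After 6 (thin lens f=31): x=-7.4000 theta=-529/1550 (≈-0.3413)
z_focus = -x_out/theta_out = -(-7.4000)/(-529/1550) = -11470/529 ≈ -21.6824
Rounded to 4 decimal places: z = -21.6824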